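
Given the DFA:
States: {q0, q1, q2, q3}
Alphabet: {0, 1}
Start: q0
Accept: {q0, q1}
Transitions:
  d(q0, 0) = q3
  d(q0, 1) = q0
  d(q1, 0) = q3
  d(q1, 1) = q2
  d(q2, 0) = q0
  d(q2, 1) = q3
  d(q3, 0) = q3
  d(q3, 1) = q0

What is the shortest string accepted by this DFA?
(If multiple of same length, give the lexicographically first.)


BFS by string length (lex-first path to each state shown):
  len 0: q0<-""
Found accept state at length 0.

"" (empty string)


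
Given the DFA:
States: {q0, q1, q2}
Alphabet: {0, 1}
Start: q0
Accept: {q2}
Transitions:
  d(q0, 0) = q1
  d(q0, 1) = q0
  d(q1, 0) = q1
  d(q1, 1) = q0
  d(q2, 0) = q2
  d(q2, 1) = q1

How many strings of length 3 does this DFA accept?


Enumerating all length-3 strings:
  "000" -> q1 [reject]
  "001" -> q0 [reject]
  "010" -> q1 [reject]
  "011" -> q0 [reject]
  "100" -> q1 [reject]
  "101" -> q0 [reject]
  "110" -> q1 [reject]
  "111" -> q0 [reject]

0 out of 8


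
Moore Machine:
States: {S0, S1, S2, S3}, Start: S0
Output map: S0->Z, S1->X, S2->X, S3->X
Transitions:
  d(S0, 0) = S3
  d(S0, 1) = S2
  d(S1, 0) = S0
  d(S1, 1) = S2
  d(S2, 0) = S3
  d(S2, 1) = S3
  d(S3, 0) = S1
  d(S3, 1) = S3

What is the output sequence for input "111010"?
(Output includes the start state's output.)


Start: S0 (output Z)
  --1--> S2 (output X)
  --1--> S3 (output X)
  --1--> S3 (output X)
  --0--> S1 (output X)
  --1--> S2 (output X)
  --0--> S3 (output X)

"ZXXXXXX"


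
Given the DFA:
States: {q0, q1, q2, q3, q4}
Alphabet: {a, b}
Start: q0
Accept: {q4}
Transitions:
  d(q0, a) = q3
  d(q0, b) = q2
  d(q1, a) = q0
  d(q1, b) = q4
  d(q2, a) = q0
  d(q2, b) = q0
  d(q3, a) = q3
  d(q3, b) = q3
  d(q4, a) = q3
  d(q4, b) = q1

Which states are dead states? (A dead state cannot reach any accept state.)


Forward reachability from each state:
  q0 -> reaches {q0, q2, q3}, no accept state (dead)
  q1 -> reaches accept state q4 (live)
  q2 -> reaches {q0, q2, q3}, no accept state (dead)
  q3 -> reaches {q3}, no accept state (dead)
  q4 -> reaches accept state q4 (live)

{q0, q2, q3}


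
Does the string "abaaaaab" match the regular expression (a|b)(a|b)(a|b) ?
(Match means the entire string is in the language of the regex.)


|string| = 8; first = 'a'; last = 'b'

No, "abaaaaab" does not match (a|b)(a|b)(a|b)


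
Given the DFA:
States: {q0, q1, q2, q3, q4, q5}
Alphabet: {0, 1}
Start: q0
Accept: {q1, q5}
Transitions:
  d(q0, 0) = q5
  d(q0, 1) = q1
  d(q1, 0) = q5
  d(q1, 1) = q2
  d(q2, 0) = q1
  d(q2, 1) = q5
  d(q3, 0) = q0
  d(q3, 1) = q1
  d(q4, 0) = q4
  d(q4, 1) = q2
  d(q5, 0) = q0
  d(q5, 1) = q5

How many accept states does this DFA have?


Accept states listed: {q1, q5}
Counting: q1(1) q5(2)

2


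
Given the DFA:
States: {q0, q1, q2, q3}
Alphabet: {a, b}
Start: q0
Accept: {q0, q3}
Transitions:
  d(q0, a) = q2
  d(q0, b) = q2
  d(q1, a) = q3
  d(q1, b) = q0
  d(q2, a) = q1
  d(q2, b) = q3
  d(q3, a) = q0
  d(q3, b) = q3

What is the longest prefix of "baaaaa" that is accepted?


Run the DFA, marking each prefix where the state is accepting:
  "" -> q0 [accept]
  "b" -> q2 [reject]
  "ba" -> q1 [reject]
  "baa" -> q3 [accept]
  "baaa" -> q0 [accept]
  "baaaa" -> q2 [reject]
  "baaaaa" -> q1 [reject]

"baaa"


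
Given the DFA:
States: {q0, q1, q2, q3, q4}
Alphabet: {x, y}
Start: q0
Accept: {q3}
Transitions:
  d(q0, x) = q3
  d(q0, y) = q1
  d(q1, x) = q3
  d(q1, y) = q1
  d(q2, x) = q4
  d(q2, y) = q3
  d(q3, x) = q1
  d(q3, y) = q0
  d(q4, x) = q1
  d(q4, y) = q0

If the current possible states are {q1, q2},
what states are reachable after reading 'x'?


Apply transition on 'x' from each current state:
  d(q1, x) = q3
  d(q2, x) = q4

{q3, q4}


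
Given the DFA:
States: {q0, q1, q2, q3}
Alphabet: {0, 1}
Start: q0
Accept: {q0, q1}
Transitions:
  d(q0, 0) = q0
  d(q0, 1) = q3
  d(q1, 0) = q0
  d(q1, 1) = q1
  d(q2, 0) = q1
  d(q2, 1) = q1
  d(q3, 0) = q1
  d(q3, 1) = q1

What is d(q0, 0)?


Looking up transition d(q0, 0)

q0


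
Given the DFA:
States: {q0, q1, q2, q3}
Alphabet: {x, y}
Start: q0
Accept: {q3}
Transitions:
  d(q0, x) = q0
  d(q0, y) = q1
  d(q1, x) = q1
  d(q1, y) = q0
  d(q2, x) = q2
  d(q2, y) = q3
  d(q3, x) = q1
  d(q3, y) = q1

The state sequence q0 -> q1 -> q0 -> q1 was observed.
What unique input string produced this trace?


Trace back each transition to find the symbol:
  q0 --[y]--> q1
  q1 --[y]--> q0
  q0 --[y]--> q1

"yyy"


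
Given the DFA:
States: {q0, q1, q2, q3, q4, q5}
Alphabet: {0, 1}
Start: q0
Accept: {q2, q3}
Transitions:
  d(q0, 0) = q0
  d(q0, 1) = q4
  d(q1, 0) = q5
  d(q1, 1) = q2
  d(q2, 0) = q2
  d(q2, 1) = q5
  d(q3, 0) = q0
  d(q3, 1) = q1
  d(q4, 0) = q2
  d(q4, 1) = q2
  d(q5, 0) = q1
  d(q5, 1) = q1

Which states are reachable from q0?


BFS from q0:
  layer 0: {q0}
  layer 1: {q4}
  layer 2: {q2}
  layer 3: {q5}
  layer 4: {q1}

{q0, q1, q2, q4, q5}


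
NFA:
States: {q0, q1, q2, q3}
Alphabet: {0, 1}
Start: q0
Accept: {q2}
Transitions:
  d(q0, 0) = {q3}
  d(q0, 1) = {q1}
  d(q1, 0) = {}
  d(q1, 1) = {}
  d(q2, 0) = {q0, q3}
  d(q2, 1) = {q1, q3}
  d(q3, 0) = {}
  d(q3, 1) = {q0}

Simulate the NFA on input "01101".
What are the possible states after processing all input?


Start: {q0}
  --0--> {q3}
  --1--> {q0}
  --1--> {q1}
  --0--> {}
  --1--> {}

{} (empty set, no valid transitions)


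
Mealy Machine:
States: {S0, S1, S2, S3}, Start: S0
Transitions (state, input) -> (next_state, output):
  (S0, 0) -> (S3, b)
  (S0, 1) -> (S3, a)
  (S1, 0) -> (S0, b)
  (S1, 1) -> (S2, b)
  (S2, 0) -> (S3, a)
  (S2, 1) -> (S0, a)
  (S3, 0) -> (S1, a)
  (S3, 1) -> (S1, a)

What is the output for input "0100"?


Step-by-step:
  (S0, 0) -> (S3, b)
  (S3, 1) -> (S1, a)
  (S1, 0) -> (S0, b)
  (S0, 0) -> (S3, b)

"babb"


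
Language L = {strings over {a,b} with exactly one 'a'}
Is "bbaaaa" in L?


count('a') = 4

No, "bbaaaa" is not in L


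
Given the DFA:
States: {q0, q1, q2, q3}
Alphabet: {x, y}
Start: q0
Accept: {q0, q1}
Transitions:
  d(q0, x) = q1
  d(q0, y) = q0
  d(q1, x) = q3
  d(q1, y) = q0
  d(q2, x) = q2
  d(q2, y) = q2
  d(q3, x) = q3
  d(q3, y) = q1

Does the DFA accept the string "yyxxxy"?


Trace: q0 -> q0 -> q0 -> q1 -> q3 -> q3 -> q1
Final state: q1
Accept states: {q0, q1}

Yes, accepted (final state q1 is an accept state)


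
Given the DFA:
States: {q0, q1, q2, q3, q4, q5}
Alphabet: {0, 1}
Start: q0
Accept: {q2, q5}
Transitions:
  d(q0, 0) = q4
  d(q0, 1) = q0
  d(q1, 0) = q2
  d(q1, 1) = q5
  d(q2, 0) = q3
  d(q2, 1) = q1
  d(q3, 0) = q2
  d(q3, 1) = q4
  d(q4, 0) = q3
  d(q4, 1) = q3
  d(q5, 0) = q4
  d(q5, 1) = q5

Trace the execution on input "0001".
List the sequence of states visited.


Input: 0001
d(q0, 0) = q4
d(q4, 0) = q3
d(q3, 0) = q2
d(q2, 1) = q1


q0 -> q4 -> q3 -> q2 -> q1


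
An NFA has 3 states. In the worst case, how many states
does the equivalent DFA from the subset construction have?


Subset construction: one DFA state per subset of NFA states.
2^3 = 8

8


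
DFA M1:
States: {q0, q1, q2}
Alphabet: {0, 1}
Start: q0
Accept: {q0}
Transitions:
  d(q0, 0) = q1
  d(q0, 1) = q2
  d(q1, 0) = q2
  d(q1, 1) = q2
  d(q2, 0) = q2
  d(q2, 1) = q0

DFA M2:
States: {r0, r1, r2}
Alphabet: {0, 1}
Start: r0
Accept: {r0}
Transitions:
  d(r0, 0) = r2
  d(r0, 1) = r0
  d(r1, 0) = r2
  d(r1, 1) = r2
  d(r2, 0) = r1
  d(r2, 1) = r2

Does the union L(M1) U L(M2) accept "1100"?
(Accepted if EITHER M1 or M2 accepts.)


M1: final=q2 accepted=False
M2: final=r1 accepted=False

No, union rejects (neither accepts)


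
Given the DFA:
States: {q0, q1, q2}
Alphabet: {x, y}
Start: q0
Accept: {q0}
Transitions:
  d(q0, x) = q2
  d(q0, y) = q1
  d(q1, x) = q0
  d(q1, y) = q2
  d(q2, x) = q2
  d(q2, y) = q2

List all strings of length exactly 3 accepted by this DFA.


All strings of length 3: 8 total
Accepted: 0

None


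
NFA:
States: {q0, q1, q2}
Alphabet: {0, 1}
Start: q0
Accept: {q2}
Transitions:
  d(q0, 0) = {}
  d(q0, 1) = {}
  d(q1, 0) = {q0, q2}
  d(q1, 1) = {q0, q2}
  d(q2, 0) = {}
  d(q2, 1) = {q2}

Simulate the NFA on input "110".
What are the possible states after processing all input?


Start: {q0}
  --1--> {}
  --1--> {}
  --0--> {}

{} (empty set, no valid transitions)


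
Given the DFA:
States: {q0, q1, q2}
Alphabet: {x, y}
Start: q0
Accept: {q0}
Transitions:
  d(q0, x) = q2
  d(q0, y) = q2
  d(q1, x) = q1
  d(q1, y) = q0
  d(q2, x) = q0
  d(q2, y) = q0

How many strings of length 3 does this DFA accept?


Enumerating all length-3 strings:
  "xxx" -> q2 [reject]
  "xxy" -> q2 [reject]
  "xyx" -> q2 [reject]
  "xyy" -> q2 [reject]
  "yxx" -> q2 [reject]
  "yxy" -> q2 [reject]
  "yyx" -> q2 [reject]
  "yyy" -> q2 [reject]

0 out of 8


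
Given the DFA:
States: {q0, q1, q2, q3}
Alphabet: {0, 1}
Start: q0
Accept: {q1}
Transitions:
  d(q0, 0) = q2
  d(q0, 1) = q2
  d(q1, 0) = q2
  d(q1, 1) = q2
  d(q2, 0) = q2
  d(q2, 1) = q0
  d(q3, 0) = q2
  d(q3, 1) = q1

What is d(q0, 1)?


Looking up transition d(q0, 1)

q2


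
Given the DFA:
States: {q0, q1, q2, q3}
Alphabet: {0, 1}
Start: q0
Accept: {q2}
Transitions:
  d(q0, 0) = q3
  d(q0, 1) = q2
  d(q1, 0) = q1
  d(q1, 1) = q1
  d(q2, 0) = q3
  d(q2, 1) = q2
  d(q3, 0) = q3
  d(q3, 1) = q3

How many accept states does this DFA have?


Accept states listed: {q2}
Counting: q2(1)

1


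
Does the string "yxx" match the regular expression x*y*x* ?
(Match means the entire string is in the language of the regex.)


|string| = 3; first = 'y'; last = 'x'

Yes, "yxx" matches x*y*x*


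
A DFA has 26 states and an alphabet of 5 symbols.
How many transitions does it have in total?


Each state has exactly one transition per symbol.
26 * 5 = 130

130


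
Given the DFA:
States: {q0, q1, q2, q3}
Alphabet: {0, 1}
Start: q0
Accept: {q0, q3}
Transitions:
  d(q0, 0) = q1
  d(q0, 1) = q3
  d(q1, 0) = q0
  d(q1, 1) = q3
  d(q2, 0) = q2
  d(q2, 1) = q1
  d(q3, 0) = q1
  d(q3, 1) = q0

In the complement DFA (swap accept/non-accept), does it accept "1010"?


Trace: q0 -> q3 -> q1 -> q3 -> q1
Final: q1
Original accept: {q0, q3}
Complement: q1 is not in original accept

Yes, complement accepts (original rejects)


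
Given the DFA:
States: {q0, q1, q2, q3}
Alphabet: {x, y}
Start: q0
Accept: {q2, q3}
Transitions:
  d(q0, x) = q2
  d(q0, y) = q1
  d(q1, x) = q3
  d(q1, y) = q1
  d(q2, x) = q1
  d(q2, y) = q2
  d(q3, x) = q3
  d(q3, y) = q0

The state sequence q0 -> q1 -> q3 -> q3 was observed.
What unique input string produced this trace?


Trace back each transition to find the symbol:
  q0 --[y]--> q1
  q1 --[x]--> q3
  q3 --[x]--> q3

"yxx"


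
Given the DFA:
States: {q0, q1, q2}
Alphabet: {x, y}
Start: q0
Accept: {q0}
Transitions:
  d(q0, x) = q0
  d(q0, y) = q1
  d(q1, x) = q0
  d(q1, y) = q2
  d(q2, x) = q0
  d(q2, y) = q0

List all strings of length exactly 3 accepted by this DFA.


All strings of length 3: 8 total
Accepted: 5

"xxx", "xyx", "yxx", "yyx", "yyy"


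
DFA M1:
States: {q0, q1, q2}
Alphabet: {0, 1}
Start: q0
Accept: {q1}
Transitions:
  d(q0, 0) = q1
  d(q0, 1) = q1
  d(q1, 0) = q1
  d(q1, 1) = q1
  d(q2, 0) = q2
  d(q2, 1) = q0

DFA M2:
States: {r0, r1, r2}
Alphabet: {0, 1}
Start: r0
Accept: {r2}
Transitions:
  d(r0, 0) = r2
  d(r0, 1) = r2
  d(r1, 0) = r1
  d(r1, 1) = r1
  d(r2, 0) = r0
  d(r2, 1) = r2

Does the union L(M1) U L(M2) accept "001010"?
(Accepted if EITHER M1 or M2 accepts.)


M1: final=q1 accepted=True
M2: final=r0 accepted=False

Yes, union accepts


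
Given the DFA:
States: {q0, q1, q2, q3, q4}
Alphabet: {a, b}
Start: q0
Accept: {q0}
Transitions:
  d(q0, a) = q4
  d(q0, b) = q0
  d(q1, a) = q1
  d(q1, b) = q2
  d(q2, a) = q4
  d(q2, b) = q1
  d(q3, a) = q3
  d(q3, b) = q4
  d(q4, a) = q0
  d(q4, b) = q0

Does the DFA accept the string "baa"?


Trace: q0 -> q0 -> q4 -> q0
Final state: q0
Accept states: {q0}

Yes, accepted (final state q0 is an accept state)


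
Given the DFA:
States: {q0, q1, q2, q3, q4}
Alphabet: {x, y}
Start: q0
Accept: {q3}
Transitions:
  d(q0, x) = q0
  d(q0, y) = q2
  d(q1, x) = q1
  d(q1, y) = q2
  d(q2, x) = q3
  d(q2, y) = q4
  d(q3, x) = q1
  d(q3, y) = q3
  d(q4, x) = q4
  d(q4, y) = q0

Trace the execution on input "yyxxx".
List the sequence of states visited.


Input: yyxxx
d(q0, y) = q2
d(q2, y) = q4
d(q4, x) = q4
d(q4, x) = q4
d(q4, x) = q4


q0 -> q2 -> q4 -> q4 -> q4 -> q4


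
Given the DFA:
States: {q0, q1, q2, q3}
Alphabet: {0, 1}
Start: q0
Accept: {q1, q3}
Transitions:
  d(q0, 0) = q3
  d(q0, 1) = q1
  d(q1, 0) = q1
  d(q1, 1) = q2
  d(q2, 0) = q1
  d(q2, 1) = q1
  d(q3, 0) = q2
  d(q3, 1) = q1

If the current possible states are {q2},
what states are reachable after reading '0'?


Apply transition on '0' from each current state:
  d(q2, 0) = q1

{q1}


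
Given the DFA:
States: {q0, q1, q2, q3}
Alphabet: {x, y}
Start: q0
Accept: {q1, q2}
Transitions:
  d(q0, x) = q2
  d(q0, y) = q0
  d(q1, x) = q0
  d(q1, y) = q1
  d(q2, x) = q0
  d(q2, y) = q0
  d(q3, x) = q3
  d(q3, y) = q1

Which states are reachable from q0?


BFS from q0:
  layer 0: {q0}
  layer 1: {q2}

{q0, q2}


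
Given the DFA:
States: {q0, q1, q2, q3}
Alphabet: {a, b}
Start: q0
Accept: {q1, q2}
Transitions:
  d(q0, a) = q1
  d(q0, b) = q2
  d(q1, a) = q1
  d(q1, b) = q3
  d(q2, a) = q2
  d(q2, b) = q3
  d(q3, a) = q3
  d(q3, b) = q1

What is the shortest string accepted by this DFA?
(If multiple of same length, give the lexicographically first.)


BFS by string length (lex-first path to each state shown):
  len 0: q0<-""
  len 1: q1<-"a", q2<-"b"
Found accept state at length 1.

"a"


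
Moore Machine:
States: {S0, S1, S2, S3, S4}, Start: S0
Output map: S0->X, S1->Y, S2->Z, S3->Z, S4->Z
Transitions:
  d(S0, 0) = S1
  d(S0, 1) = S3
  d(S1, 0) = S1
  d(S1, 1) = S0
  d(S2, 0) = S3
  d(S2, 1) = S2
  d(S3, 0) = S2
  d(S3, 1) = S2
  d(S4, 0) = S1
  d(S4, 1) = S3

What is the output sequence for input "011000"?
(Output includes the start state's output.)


Start: S0 (output X)
  --0--> S1 (output Y)
  --1--> S0 (output X)
  --1--> S3 (output Z)
  --0--> S2 (output Z)
  --0--> S3 (output Z)
  --0--> S2 (output Z)

"XYXZZZZ"


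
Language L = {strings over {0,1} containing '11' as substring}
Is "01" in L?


'11' does not occur

No, "01" is not in L


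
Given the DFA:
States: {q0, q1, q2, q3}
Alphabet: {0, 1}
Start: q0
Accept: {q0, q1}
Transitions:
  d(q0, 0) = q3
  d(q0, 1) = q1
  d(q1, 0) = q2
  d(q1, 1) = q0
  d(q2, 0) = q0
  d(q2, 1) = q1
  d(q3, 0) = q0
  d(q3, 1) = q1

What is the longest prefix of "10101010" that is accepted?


Run the DFA, marking each prefix where the state is accepting:
  "" -> q0 [accept]
  "1" -> q1 [accept]
  "10" -> q2 [reject]
  "101" -> q1 [accept]
  "1010" -> q2 [reject]
  "10101" -> q1 [accept]
  "101010" -> q2 [reject]
  "1010101" -> q1 [accept]
  "10101010" -> q2 [reject]

"1010101"


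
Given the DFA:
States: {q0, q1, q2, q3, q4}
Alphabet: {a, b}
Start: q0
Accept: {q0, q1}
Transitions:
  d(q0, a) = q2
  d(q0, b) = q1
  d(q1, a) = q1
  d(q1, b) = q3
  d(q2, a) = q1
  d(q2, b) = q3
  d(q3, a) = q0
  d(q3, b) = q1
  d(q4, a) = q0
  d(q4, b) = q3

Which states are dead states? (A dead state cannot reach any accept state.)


Forward reachability from each state:
  q0 -> reaches accept state q0 (live)
  q1 -> reaches accept state q0 (live)
  q2 -> reaches accept state q0 (live)
  q3 -> reaches accept state q0 (live)
  q4 -> reaches accept state q0 (live)

None (all states can reach an accept state)


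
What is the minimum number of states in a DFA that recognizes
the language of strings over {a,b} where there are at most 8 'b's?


States: count = 0, 1, ..., 8 (all accepting; 9 states), plus a dead state for count > 8.
Total: 9 + 1 = 10.

10


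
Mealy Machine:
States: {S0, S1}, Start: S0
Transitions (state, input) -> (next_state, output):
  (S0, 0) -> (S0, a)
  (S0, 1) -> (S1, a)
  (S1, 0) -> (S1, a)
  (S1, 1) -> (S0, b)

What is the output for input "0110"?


Step-by-step:
  (S0, 0) -> (S0, a)
  (S0, 1) -> (S1, a)
  (S1, 1) -> (S0, b)
  (S0, 0) -> (S0, a)

"aaba"


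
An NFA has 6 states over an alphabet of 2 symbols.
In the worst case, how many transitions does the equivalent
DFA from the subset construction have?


Subset construction: one DFA state per subset of NFA states = 2^6 = 64 states.
Each DFA state has 2 outgoing transitions: 64 * 2 = 128

128


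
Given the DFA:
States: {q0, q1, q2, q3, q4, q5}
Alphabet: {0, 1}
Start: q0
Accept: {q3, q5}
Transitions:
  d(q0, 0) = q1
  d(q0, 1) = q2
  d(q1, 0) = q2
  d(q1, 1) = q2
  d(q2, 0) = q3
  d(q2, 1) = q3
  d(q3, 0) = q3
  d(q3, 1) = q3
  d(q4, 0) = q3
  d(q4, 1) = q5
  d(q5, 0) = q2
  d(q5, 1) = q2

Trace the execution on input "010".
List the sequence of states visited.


Input: 010
d(q0, 0) = q1
d(q1, 1) = q2
d(q2, 0) = q3


q0 -> q1 -> q2 -> q3


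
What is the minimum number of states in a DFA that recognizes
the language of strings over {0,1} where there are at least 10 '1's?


States: count = 0, 1, ..., 9, and a final '>= 10' state.
Total: 10 + 1 = 11. Accept = '>= 10' state.

11


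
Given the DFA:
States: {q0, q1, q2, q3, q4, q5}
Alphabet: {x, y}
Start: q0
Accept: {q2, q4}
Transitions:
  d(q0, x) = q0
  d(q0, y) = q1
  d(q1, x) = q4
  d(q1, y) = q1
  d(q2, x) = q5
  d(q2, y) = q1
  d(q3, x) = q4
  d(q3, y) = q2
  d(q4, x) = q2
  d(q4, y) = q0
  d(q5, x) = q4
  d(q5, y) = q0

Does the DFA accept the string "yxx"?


Trace: q0 -> q1 -> q4 -> q2
Final state: q2
Accept states: {q2, q4}

Yes, accepted (final state q2 is an accept state)


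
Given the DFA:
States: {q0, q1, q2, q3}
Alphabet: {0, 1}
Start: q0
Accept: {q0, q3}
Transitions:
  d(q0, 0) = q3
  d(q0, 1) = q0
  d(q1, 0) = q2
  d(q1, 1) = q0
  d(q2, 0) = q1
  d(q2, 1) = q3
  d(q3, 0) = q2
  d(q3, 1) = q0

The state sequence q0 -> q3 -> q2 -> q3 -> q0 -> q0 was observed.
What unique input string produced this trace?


Trace back each transition to find the symbol:
  q0 --[0]--> q3
  q3 --[0]--> q2
  q2 --[1]--> q3
  q3 --[1]--> q0
  q0 --[1]--> q0

"00111"


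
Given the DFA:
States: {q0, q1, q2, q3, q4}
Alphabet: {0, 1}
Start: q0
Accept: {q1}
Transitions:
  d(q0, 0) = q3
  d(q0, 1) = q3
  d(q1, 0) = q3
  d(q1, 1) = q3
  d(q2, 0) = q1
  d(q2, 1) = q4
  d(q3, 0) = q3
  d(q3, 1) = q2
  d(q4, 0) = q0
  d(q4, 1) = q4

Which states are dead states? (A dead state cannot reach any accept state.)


Forward reachability from each state:
  q0 -> reaches accept state q1 (live)
  q1 -> reaches accept state q1 (live)
  q2 -> reaches accept state q1 (live)
  q3 -> reaches accept state q1 (live)
  q4 -> reaches accept state q1 (live)

None (all states can reach an accept state)


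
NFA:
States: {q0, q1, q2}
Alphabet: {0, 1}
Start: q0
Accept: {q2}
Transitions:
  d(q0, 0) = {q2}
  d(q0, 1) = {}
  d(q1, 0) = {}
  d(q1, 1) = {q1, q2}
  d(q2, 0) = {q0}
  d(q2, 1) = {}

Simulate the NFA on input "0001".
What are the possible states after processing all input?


Start: {q0}
  --0--> {q2}
  --0--> {q0}
  --0--> {q2}
  --1--> {}

{} (empty set, no valid transitions)


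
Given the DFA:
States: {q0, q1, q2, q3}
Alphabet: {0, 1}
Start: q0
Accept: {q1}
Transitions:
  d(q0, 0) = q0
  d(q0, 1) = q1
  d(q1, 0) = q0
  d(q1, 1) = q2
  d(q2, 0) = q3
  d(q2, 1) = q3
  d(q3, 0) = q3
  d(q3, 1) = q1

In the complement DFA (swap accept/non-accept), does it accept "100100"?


Trace: q0 -> q1 -> q0 -> q0 -> q1 -> q0 -> q0
Final: q0
Original accept: {q1}
Complement: q0 is not in original accept

Yes, complement accepts (original rejects)


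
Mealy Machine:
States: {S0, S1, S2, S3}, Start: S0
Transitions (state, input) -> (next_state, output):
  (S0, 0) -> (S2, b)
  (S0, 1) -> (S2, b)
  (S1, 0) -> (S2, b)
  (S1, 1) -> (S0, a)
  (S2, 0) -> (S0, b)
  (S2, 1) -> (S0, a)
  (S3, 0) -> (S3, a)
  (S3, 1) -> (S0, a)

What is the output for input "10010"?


Step-by-step:
  (S0, 1) -> (S2, b)
  (S2, 0) -> (S0, b)
  (S0, 0) -> (S2, b)
  (S2, 1) -> (S0, a)
  (S0, 0) -> (S2, b)

"bbbab"


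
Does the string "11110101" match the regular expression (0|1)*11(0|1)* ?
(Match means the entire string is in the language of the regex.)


|string| = 8; first = '1'; last = '1'

Yes, "11110101" matches (0|1)*11(0|1)*


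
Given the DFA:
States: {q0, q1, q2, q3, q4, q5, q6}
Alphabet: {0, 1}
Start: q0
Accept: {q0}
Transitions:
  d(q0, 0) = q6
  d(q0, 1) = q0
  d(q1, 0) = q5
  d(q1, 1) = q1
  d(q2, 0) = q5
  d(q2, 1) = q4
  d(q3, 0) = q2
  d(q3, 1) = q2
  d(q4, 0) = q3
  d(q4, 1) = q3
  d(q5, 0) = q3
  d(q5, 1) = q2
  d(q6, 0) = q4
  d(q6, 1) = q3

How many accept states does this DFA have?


Accept states listed: {q0}
Counting: q0(1)

1


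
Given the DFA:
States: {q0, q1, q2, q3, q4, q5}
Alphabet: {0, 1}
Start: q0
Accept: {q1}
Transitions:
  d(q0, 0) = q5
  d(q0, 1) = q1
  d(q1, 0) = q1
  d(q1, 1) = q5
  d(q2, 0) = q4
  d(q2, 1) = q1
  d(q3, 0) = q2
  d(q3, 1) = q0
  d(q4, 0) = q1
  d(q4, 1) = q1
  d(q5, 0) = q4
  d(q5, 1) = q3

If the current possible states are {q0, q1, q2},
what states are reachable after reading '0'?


Apply transition on '0' from each current state:
  d(q0, 0) = q5
  d(q1, 0) = q1
  d(q2, 0) = q4

{q1, q4, q5}


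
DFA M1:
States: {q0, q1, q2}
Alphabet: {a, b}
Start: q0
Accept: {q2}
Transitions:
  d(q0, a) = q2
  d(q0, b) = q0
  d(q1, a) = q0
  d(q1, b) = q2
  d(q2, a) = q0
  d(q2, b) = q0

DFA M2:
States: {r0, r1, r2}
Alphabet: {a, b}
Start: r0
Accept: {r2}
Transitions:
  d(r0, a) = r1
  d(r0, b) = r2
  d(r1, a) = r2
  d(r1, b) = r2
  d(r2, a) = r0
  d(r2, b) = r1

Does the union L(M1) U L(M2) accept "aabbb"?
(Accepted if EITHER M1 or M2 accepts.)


M1: final=q0 accepted=False
M2: final=r1 accepted=False

No, union rejects (neither accepts)


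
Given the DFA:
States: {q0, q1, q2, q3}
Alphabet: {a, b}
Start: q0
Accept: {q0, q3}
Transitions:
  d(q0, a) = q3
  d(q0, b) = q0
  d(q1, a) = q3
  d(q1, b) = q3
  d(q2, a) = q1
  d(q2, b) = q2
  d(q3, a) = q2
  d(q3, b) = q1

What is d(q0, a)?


Looking up transition d(q0, a)

q3


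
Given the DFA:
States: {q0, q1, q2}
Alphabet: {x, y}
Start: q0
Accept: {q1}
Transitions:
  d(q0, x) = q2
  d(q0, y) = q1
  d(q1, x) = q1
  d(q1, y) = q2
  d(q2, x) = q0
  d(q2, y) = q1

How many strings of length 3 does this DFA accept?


Enumerating all length-3 strings:
  "xxx" -> q2 [reject]
  "xxy" -> q1 [accept]
  "xyx" -> q1 [accept]
  "xyy" -> q2 [reject]
  "yxx" -> q1 [accept]
  "yxy" -> q2 [reject]
  "yyx" -> q0 [reject]
  "yyy" -> q1 [accept]

4 out of 8


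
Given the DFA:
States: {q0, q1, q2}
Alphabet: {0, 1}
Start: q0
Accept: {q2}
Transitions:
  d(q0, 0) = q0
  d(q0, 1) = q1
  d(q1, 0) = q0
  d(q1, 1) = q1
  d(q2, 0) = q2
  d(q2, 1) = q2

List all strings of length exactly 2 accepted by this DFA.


All strings of length 2: 4 total
Accepted: 0

None


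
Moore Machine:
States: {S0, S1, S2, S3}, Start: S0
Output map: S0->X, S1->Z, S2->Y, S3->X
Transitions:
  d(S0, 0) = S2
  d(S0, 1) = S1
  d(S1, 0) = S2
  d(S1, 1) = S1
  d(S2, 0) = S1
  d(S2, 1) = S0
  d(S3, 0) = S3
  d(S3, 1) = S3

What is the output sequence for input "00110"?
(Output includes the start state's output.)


Start: S0 (output X)
  --0--> S2 (output Y)
  --0--> S1 (output Z)
  --1--> S1 (output Z)
  --1--> S1 (output Z)
  --0--> S2 (output Y)

"XYZZZY"


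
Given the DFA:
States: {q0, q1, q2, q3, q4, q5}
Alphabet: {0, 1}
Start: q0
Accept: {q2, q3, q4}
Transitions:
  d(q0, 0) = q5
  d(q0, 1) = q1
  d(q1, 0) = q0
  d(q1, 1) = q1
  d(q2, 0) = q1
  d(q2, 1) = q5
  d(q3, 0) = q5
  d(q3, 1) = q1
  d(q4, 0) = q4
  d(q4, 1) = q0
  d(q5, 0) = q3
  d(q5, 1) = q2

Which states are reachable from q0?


BFS from q0:
  layer 0: {q0}
  layer 1: {q1, q5}
  layer 2: {q2, q3}

{q0, q1, q2, q3, q5}


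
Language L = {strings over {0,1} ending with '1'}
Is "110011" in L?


last symbol = '1'

Yes, "110011" is in L


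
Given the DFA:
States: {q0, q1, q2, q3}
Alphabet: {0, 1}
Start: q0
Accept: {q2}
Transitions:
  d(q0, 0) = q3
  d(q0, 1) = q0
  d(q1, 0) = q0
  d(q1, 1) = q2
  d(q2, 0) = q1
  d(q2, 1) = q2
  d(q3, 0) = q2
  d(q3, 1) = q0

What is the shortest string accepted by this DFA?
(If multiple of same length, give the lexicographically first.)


BFS by string length (lex-first path to each state shown):
  len 0: q0<-""
  len 1: q0<-"1", q3<-"0"
  len 2: q0<-"01", q2<-"00", q3<-"10"
Found accept state at length 2.

"00"


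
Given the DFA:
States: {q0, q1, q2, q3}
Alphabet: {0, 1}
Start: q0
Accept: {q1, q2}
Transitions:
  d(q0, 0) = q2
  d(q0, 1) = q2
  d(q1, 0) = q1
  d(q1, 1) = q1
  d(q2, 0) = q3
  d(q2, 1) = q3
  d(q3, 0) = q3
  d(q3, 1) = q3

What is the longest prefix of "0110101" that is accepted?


Run the DFA, marking each prefix where the state is accepting:
  "" -> q0 [reject]
  "0" -> q2 [accept]
  "01" -> q3 [reject]
  "011" -> q3 [reject]
  "0110" -> q3 [reject]
  "01101" -> q3 [reject]
  "011010" -> q3 [reject]
  "0110101" -> q3 [reject]

"0"


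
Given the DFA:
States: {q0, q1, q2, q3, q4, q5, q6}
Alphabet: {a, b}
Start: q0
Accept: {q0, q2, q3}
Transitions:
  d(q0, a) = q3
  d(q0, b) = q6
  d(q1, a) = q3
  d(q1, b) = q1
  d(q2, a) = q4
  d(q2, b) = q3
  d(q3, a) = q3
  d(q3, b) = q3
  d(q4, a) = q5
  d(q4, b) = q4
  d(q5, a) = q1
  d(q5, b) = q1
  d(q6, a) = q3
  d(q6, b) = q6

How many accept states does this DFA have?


Accept states listed: {q0, q2, q3}
Counting: q0(1) q2(2) q3(3)

3


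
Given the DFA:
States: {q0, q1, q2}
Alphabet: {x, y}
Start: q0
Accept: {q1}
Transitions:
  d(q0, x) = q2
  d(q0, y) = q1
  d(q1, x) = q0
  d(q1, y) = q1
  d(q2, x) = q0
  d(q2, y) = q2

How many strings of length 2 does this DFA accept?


Enumerating all length-2 strings:
  "xx" -> q0 [reject]
  "xy" -> q2 [reject]
  "yx" -> q0 [reject]
  "yy" -> q1 [accept]

1 out of 4


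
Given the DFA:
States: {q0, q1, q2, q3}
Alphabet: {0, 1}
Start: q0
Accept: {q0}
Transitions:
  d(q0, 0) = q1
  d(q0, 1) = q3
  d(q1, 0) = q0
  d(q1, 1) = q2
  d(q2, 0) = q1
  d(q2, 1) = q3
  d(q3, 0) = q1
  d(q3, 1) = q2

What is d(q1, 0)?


Looking up transition d(q1, 0)

q0


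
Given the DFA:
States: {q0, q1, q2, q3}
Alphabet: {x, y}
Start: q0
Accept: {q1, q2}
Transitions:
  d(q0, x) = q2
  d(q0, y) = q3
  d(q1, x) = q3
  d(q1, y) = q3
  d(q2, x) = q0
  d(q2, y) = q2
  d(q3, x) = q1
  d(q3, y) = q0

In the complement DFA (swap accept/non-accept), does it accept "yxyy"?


Trace: q0 -> q3 -> q1 -> q3 -> q0
Final: q0
Original accept: {q1, q2}
Complement: q0 is not in original accept

Yes, complement accepts (original rejects)


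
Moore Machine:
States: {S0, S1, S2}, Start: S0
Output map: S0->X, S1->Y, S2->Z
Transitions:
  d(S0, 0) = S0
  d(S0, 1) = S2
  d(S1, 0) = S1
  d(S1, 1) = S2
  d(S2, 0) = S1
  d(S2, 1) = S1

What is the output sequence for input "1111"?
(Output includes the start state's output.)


Start: S0 (output X)
  --1--> S2 (output Z)
  --1--> S1 (output Y)
  --1--> S2 (output Z)
  --1--> S1 (output Y)

"XZYZY"


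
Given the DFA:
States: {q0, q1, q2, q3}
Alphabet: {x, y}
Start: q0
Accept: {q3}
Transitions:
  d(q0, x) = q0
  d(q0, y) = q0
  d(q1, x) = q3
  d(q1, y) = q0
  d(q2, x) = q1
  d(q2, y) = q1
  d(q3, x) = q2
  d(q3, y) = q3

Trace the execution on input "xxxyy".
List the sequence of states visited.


Input: xxxyy
d(q0, x) = q0
d(q0, x) = q0
d(q0, x) = q0
d(q0, y) = q0
d(q0, y) = q0


q0 -> q0 -> q0 -> q0 -> q0 -> q0


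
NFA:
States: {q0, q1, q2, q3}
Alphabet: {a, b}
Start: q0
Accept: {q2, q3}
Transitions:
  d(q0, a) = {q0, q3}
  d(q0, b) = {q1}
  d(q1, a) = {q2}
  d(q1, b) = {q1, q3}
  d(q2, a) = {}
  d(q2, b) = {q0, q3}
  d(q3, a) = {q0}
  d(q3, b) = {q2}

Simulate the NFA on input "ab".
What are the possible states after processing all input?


Start: {q0}
  --a--> {q0, q3}
  --b--> {q1, q2}

{q1, q2}


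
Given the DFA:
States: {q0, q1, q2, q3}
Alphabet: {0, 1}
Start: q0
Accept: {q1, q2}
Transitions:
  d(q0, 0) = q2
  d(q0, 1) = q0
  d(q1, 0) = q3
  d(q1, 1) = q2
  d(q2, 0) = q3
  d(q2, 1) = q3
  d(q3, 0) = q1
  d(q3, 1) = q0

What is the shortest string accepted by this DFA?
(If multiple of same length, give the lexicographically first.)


BFS by string length (lex-first path to each state shown):
  len 0: q0<-""
  len 1: q0<-"1", q2<-"0"
Found accept state at length 1.

"0"


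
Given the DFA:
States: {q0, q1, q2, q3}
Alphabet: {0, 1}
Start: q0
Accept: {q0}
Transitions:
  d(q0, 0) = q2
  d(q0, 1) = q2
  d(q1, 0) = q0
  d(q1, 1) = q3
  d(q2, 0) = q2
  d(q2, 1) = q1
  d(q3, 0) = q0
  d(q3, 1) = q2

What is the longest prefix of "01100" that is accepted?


Run the DFA, marking each prefix where the state is accepting:
  "" -> q0 [accept]
  "0" -> q2 [reject]
  "01" -> q1 [reject]
  "011" -> q3 [reject]
  "0110" -> q0 [accept]
  "01100" -> q2 [reject]

"0110"


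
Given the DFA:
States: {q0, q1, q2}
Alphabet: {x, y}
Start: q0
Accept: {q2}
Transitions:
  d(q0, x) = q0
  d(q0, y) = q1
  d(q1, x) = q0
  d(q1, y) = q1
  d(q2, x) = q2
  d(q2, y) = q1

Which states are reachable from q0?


BFS from q0:
  layer 0: {q0}
  layer 1: {q1}

{q0, q1}


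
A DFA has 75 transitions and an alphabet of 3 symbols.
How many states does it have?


Each state has exactly one transition per symbol.
states = transitions / |alphabet| = 75 / 3 = 25

25


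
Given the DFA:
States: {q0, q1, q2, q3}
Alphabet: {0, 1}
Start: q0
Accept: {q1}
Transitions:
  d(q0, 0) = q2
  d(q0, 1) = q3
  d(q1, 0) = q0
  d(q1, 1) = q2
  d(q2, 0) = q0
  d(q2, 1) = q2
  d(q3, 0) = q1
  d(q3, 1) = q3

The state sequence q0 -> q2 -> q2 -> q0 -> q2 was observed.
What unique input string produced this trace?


Trace back each transition to find the symbol:
  q0 --[0]--> q2
  q2 --[1]--> q2
  q2 --[0]--> q0
  q0 --[0]--> q2

"0100"


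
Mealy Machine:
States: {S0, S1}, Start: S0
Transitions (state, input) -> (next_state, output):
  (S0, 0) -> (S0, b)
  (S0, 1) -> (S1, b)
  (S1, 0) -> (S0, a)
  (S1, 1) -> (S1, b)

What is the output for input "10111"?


Step-by-step:
  (S0, 1) -> (S1, b)
  (S1, 0) -> (S0, a)
  (S0, 1) -> (S1, b)
  (S1, 1) -> (S1, b)
  (S1, 1) -> (S1, b)

"babbb"


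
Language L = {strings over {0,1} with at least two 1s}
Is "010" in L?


count('1') = 1

No, "010" is not in L


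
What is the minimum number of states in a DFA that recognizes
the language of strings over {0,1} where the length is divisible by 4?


States track (length) mod 4.
Need 4 states: one per remainder 0..3; accept = remainder 0.

4


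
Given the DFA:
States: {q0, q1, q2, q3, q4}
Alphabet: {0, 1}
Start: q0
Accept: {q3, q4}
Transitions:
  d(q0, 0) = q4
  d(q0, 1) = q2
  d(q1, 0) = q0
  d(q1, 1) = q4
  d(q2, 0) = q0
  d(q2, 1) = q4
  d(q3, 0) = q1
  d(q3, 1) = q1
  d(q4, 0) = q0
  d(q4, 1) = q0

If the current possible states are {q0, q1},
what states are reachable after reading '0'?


Apply transition on '0' from each current state:
  d(q0, 0) = q4
  d(q1, 0) = q0

{q0, q4}


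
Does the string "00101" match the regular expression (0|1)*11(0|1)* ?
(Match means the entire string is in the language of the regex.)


|string| = 5; first = '0'; last = '1'

No, "00101" does not match (0|1)*11(0|1)*


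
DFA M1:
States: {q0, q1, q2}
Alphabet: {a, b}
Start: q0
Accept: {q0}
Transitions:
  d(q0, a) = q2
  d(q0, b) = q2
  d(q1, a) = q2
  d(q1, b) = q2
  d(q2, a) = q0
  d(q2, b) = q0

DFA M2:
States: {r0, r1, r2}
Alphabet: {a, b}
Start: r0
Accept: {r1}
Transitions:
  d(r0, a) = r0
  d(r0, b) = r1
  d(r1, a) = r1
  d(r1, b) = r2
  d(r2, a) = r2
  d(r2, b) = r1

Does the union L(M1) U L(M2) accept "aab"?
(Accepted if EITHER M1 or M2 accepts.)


M1: final=q2 accepted=False
M2: final=r1 accepted=True

Yes, union accepts


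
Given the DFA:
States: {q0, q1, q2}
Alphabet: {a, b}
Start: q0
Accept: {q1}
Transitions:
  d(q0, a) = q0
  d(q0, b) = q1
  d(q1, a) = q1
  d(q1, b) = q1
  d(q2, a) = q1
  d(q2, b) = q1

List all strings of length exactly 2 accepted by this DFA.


All strings of length 2: 4 total
Accepted: 3

"ab", "ba", "bb"


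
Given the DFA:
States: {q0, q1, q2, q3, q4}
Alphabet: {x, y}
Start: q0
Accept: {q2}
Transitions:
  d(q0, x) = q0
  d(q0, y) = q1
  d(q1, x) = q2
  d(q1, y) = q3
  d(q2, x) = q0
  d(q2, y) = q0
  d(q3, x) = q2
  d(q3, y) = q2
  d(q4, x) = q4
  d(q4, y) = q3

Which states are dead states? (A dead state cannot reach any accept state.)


Forward reachability from each state:
  q0 -> reaches accept state q2 (live)
  q1 -> reaches accept state q2 (live)
  q2 -> reaches accept state q2 (live)
  q3 -> reaches accept state q2 (live)
  q4 -> reaches accept state q2 (live)

None (all states can reach an accept state)


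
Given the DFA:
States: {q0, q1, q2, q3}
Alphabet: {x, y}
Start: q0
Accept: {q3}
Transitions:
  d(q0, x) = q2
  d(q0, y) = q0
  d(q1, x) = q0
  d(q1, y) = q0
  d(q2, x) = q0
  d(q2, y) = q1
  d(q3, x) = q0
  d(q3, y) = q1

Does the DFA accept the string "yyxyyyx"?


Trace: q0 -> q0 -> q0 -> q2 -> q1 -> q0 -> q0 -> q2
Final state: q2
Accept states: {q3}

No, rejected (final state q2 is not an accept state)


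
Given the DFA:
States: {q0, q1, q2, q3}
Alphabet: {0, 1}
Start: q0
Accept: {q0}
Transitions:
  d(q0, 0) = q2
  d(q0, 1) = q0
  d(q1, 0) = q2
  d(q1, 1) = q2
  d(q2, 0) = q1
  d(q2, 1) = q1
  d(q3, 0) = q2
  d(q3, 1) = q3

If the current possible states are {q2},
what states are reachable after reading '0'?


Apply transition on '0' from each current state:
  d(q2, 0) = q1

{q1}


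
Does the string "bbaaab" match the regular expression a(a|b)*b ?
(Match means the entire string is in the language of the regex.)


|string| = 6; first = 'b'; last = 'b'

No, "bbaaab" does not match a(a|b)*b


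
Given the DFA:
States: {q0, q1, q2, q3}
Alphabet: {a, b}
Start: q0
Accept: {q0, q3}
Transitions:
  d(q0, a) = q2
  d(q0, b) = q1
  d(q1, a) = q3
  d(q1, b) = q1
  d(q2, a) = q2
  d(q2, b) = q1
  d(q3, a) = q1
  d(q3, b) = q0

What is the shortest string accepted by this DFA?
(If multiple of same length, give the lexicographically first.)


BFS by string length (lex-first path to each state shown):
  len 0: q0<-""
Found accept state at length 0.

"" (empty string)


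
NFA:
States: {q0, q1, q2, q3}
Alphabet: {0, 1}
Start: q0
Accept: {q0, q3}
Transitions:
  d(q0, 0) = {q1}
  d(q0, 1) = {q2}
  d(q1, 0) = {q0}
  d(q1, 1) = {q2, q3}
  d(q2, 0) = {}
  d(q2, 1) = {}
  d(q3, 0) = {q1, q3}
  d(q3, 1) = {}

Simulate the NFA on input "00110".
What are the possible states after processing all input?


Start: {q0}
  --0--> {q1}
  --0--> {q0}
  --1--> {q2}
  --1--> {}
  --0--> {}

{} (empty set, no valid transitions)


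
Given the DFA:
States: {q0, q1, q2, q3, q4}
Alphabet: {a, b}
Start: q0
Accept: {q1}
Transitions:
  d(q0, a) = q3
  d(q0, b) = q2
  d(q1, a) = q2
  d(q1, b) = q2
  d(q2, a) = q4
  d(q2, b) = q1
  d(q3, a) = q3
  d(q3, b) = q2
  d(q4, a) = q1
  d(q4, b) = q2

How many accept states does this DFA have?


Accept states listed: {q1}
Counting: q1(1)

1


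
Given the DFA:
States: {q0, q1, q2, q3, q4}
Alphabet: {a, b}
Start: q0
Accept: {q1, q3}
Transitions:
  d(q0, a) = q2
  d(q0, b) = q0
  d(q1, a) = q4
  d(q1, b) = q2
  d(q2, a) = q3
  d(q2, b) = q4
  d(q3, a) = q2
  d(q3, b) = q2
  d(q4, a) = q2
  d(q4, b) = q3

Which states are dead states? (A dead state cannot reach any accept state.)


Forward reachability from each state:
  q0 -> reaches accept state q3 (live)
  q1 -> reaches accept state q1 (live)
  q2 -> reaches accept state q3 (live)
  q3 -> reaches accept state q3 (live)
  q4 -> reaches accept state q3 (live)

None (all states can reach an accept state)


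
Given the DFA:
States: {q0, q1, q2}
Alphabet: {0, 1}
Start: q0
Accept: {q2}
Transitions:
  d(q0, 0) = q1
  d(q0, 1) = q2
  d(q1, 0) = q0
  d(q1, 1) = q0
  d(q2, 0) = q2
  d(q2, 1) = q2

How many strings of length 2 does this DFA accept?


Enumerating all length-2 strings:
  "00" -> q0 [reject]
  "01" -> q0 [reject]
  "10" -> q2 [accept]
  "11" -> q2 [accept]

2 out of 4


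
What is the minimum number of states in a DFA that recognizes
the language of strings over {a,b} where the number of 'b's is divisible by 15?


States track (count of 'b') mod 15.
Need 15 states: one per remainder 0..14; accept = remainder 0.

15


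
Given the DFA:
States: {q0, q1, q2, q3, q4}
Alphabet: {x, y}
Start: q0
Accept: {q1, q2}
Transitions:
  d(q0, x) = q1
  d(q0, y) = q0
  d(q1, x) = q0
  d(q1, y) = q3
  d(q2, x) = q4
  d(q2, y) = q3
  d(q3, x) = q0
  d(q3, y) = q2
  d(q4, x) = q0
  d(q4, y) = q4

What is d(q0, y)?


Looking up transition d(q0, y)

q0


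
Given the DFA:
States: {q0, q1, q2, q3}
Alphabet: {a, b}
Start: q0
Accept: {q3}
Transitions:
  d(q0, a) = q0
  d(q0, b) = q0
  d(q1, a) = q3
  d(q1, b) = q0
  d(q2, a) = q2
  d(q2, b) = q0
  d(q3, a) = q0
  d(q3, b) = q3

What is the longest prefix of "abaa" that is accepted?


Run the DFA, marking each prefix where the state is accepting:
  "" -> q0 [reject]
  "a" -> q0 [reject]
  "ab" -> q0 [reject]
  "aba" -> q0 [reject]
  "abaa" -> q0 [reject]

No prefix is accepted


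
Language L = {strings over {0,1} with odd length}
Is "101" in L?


length = 3; 3 mod 2 = 1

Yes, "101" is in L


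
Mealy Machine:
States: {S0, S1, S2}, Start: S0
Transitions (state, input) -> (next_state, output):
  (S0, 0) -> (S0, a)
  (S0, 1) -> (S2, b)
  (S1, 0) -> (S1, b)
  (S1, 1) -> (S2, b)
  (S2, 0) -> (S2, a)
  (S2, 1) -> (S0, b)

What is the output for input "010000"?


Step-by-step:
  (S0, 0) -> (S0, a)
  (S0, 1) -> (S2, b)
  (S2, 0) -> (S2, a)
  (S2, 0) -> (S2, a)
  (S2, 0) -> (S2, a)
  (S2, 0) -> (S2, a)

"abaaaa"


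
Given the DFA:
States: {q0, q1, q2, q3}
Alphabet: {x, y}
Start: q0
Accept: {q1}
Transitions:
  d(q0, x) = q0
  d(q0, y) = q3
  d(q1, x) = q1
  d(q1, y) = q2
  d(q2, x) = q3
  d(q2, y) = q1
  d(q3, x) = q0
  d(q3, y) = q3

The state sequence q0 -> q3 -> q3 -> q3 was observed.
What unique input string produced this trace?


Trace back each transition to find the symbol:
  q0 --[y]--> q3
  q3 --[y]--> q3
  q3 --[y]--> q3

"yyy"


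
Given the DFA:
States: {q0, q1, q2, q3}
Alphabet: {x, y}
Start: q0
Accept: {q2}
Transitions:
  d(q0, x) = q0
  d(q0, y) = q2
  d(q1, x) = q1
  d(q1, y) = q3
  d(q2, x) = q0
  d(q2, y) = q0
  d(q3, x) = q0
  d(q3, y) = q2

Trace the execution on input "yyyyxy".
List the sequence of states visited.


Input: yyyyxy
d(q0, y) = q2
d(q2, y) = q0
d(q0, y) = q2
d(q2, y) = q0
d(q0, x) = q0
d(q0, y) = q2


q0 -> q2 -> q0 -> q2 -> q0 -> q0 -> q2


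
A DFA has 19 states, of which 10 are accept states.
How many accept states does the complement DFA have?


Complement swaps accept and non-accept states.
19 - 10 = 9

9


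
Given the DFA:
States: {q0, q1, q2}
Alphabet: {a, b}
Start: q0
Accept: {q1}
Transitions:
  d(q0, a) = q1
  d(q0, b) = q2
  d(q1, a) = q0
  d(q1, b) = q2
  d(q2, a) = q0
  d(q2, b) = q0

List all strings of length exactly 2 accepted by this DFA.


All strings of length 2: 4 total
Accepted: 0

None


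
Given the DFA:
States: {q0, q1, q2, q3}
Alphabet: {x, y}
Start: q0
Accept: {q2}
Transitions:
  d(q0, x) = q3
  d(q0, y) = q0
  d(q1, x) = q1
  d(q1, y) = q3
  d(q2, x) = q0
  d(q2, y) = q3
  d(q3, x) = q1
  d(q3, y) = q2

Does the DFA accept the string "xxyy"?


Trace: q0 -> q3 -> q1 -> q3 -> q2
Final state: q2
Accept states: {q2}

Yes, accepted (final state q2 is an accept state)


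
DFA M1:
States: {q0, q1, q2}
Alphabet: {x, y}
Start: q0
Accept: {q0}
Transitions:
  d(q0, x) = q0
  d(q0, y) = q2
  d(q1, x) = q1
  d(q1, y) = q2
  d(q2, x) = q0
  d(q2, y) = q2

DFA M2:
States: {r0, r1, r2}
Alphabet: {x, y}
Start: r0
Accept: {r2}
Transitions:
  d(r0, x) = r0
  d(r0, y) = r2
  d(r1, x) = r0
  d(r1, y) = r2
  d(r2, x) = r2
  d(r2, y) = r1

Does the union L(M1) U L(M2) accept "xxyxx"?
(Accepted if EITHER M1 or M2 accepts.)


M1: final=q0 accepted=True
M2: final=r2 accepted=True

Yes, union accepts


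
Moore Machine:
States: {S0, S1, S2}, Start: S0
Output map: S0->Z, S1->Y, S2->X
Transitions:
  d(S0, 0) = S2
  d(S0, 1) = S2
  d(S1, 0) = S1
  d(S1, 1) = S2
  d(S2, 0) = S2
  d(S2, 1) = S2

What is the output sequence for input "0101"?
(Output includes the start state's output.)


Start: S0 (output Z)
  --0--> S2 (output X)
  --1--> S2 (output X)
  --0--> S2 (output X)
  --1--> S2 (output X)

"ZXXXX"
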